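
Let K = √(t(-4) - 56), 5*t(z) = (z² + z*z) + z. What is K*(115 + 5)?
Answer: 144*I*√35 ≈ 851.92*I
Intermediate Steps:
t(z) = z/5 + 2*z²/5 (t(z) = ((z² + z*z) + z)/5 = ((z² + z²) + z)/5 = (2*z² + z)/5 = (z + 2*z²)/5 = z/5 + 2*z²/5)
K = 6*I*√35/5 (K = √((⅕)*(-4)*(1 + 2*(-4)) - 56) = √((⅕)*(-4)*(1 - 8) - 56) = √((⅕)*(-4)*(-7) - 56) = √(28/5 - 56) = √(-252/5) = 6*I*√35/5 ≈ 7.0993*I)
K*(115 + 5) = (6*I*√35/5)*(115 + 5) = (6*I*√35/5)*120 = 144*I*√35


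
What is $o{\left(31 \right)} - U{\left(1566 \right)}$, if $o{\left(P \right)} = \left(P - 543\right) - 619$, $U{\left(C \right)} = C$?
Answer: $-2697$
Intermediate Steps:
$o{\left(P \right)} = -1162 + P$ ($o{\left(P \right)} = \left(-543 + P\right) - 619 = -1162 + P$)
$o{\left(31 \right)} - U{\left(1566 \right)} = \left(-1162 + 31\right) - 1566 = -1131 - 1566 = -2697$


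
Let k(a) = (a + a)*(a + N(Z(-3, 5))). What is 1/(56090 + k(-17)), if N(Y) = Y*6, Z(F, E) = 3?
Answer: 1/56056 ≈ 1.7839e-5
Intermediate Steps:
N(Y) = 6*Y
k(a) = 2*a*(18 + a) (k(a) = (a + a)*(a + 6*3) = (2*a)*(a + 18) = (2*a)*(18 + a) = 2*a*(18 + a))
1/(56090 + k(-17)) = 1/(56090 + 2*(-17)*(18 - 17)) = 1/(56090 + 2*(-17)*1) = 1/(56090 - 34) = 1/56056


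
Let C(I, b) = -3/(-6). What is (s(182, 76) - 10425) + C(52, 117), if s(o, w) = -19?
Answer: -20887/2 ≈ -10444.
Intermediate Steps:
C(I, b) = ½ (C(I, b) = -3*(-⅙) = ½)
(s(182, 76) - 10425) + C(52, 117) = (-19 - 10425) + ½ = -10444 + ½ = -20887/2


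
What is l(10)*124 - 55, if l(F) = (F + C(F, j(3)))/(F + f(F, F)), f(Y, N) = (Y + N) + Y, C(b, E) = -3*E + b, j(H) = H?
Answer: -209/10 ≈ -20.900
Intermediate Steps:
C(b, E) = b - 3*E
f(Y, N) = N + 2*Y (f(Y, N) = (N + Y) + Y = N + 2*Y)
l(F) = (-9 + 2*F)/(4*F) (l(F) = (F + (F - 3*3))/(F + (F + 2*F)) = (F + (F - 9))/(F + 3*F) = (F + (-9 + F))/((4*F)) = (-9 + 2*F)*(1/(4*F)) = (-9 + 2*F)/(4*F))
l(10)*124 - 55 = ((¼)*(-9 + 2*10)/10)*124 - 55 = ((¼)*(⅒)*(-9 + 20))*124 - 55 = ((¼)*(⅒)*11)*124 - 55 = (11/40)*124 - 55 = 341/10 - 55 = -209/10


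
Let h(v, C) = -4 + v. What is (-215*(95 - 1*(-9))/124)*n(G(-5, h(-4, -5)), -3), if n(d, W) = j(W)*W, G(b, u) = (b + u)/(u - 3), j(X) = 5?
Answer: 83850/31 ≈ 2704.8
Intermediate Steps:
G(b, u) = (b + u)/(-3 + u)
n(d, W) = 5*W
(-215*(95 - 1*(-9))/124)*n(G(-5, h(-4, -5)), -3) = (-215*(95 - 1*(-9))/124)*(5*(-3)) = -215*(95 + 9)/124*(-15) = -22360/124*(-15) = -215*26/31*(-15) = -5590/31*(-15) = 83850/31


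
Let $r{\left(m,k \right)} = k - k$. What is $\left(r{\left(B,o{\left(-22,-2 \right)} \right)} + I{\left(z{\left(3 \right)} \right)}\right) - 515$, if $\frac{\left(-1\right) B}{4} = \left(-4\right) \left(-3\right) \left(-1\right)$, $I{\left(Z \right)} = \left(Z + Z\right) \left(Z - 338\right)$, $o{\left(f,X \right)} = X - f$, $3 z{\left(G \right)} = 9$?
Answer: $-2525$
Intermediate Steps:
$z{\left(G \right)} = 3$ ($z{\left(G \right)} = \frac{1}{3} \cdot 9 = 3$)
$I{\left(Z \right)} = 2 Z \left(-338 + Z\right)$
$B = 48$ ($B = - 4 \left(-4\right) \left(-3\right) \left(-1\right) = - 4 \cdot 12 \left(-1\right) = \left(-4\right) \left(-12\right) = 48$)
$r{\left(m,k \right)} = 0$
$\left(r{\left(B,o{\left(-22,-2 \right)} \right)} + I{\left(z{\left(3 \right)} \right)}\right) - 515 = \left(0 + 2 \cdot 3 \left(-338 + 3\right)\right) - 515 = \left(0 + 2 \cdot 3 \left(-335\right)\right) - 515 = \left(0 - 2010\right) - 515 = -2010 - 515 = -2525$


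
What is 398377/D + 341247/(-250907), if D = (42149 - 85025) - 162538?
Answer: -170052489197/51539810498 ≈ -3.2994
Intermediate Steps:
D = -205414 (D = -42876 - 162538 = -205414)
398377/D + 341247/(-250907) = 398377/(-205414) + 341247/(-250907) = 398377*(-1/205414) + 341247*(-1/250907) = -398377/205414 - 341247/250907 = -170052489197/51539810498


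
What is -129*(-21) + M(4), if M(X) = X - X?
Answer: 2709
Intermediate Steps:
M(X) = 0
-129*(-21) + M(4) = -129*(-21) + 0 = 2709 + 0 = 2709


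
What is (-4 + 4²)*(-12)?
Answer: -144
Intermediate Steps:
(-4 + 4²)*(-12) = (-4 + 16)*(-12) = 12*(-12) = -144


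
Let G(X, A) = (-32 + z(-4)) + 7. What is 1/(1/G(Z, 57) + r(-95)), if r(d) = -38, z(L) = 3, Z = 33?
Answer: -22/837 ≈ -0.026284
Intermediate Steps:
G(X, A) = -22 (G(X, A) = (-32 + 3) + 7 = -29 + 7 = -22)
1/(1/G(Z, 57) + r(-95)) = 1/(1/(-22) - 38) = 1/(-1/22 - 38) = 1/(-837/22) = -22/837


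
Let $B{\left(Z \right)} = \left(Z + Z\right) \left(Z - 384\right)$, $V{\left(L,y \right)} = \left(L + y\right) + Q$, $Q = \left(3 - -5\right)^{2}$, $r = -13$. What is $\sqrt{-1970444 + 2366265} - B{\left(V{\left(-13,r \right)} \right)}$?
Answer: $26296 + \sqrt{395821} \approx 26925.0$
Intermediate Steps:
$Q = 64$ ($Q = \left(3 + 5\right)^{2} = 8^{2} = 64$)
$V{\left(L,y \right)} = 64 + L + y$ ($V{\left(L,y \right)} = \left(L + y\right) + 64 = 64 + L + y$)
$B{\left(Z \right)} = 2 Z \left(-384 + Z\right)$
$\sqrt{-1970444 + 2366265} - B{\left(V{\left(-13,r \right)} \right)} = \sqrt{-1970444 + 2366265} - 2 \left(64 - 13 - 13\right) \left(-384 - -38\right) = \sqrt{395821} - 2 \cdot 38 \left(-384 + 38\right) = \sqrt{395821} - 2 \cdot 38 \left(-346\right) = \sqrt{395821} - -26296 = \sqrt{395821} + 26296 = 26296 + \sqrt{395821}$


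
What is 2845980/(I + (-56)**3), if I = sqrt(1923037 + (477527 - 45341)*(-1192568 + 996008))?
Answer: -166599874560/38596512193 - 948660*I*sqrt(84948557123)/38596512193 ≈ -4.3165 - 7.1637*I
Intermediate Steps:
I = I*sqrt(84948557123) (I = sqrt(1923037 + 432186*(-196560)) = sqrt(1923037 - 84950480160) = sqrt(-84948557123) = I*sqrt(84948557123) ≈ 2.9146e+5*I)
2845980/(I + (-56)**3) = 2845980/(I*sqrt(84948557123) + (-56)**3) = 2845980/(I*sqrt(84948557123) - 175616) = 2845980/(-175616 + I*sqrt(84948557123))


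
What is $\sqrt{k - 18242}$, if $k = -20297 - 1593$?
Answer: $2 i \sqrt{10033} \approx 200.33 i$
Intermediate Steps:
$k = -21890$
$\sqrt{k - 18242} = \sqrt{-21890 - 18242} = \sqrt{-40132} = 2 i \sqrt{10033}$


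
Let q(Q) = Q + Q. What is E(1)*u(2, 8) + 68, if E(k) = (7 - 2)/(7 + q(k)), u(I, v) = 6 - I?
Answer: 632/9 ≈ 70.222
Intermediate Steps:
q(Q) = 2*Q
E(k) = 5/(7 + 2*k) (E(k) = (7 - 2)/(7 + 2*k) = 5/(7 + 2*k))
E(1)*u(2, 8) + 68 = (5/(7 + 2*1))*(6 - 1*2) + 68 = (5/(7 + 2))*(6 - 2) + 68 = (5/9)*4 + 68 = 20/9 + 68 = 632/9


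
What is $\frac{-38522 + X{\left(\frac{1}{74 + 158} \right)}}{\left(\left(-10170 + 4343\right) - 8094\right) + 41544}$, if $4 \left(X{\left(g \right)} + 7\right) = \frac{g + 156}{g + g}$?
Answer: $- \frac{272039}{220984} \approx -1.231$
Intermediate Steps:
$X{\left(g \right)} = -7 + \frac{156 + g}{8 g}$ ($X{\left(g \right)} = -7 + \frac{\left(g + 156\right) \frac{1}{g + g}}{4} = -7 + \frac{\left(156 + g\right) \frac{1}{2 g}}{4} = -7 + \frac{\frac{1}{2} \frac{1}{g} \left(156 + g\right)}{4} = -7 + \frac{156 + g}{8 g}$)
$\frac{-38522 + X{\left(\frac{1}{74 + 158} \right)}}{\left(\left(-10170 + 4343\right) - 8094\right) + 41544} = \frac{-38522 + \frac{156 - \frac{55}{74 + 158}}{8 \frac{1}{74 + 158}}}{\left(\left(-10170 + 4343\right) - 8094\right) + 41544} = \frac{-38522 + \frac{156 - \frac{55}{232}}{8 \cdot \frac{1}{232}}}{\left(-5827 - 8094\right) + 41544} = \frac{-38522 + \frac{\frac{1}{\frac{1}{232}} \left(156 - \frac{55}{232}\right)}{8}}{-13921 + 41544} = \frac{-38522 + \frac{1}{8} \cdot 232 \left(156 - \frac{55}{232}\right)}{27623} = \left(-38522 + \frac{1}{8} \cdot 232 \cdot \frac{36137}{232}\right) \frac{1}{27623} = \left(-38522 + \frac{36137}{8}\right) \frac{1}{27623} = \left(- \frac{272039}{8}\right) \frac{1}{27623} = - \frac{272039}{220984}$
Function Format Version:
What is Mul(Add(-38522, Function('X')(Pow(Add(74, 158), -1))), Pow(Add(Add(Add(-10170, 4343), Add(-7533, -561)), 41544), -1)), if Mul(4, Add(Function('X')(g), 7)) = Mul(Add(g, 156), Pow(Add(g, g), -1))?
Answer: Rational(-272039, 220984) ≈ -1.2310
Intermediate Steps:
Function('X')(g) = Add(-7, Mul(Rational(1, 8), Pow(g, -1), Add(156, g))) (Function('X')(g) = Add(-7, Mul(Rational(1, 4), Mul(Add(g, 156), Pow(Add(g, g), -1)))) = Add(-7, Mul(Rational(1, 4), Mul(Add(156, g), Pow(Mul(2, g), -1)))) = Add(-7, Mul(Rational(1, 4), Mul(Add(156, g), Mul(Rational(1, 2), Pow(g, -1))))) = Add(-7, Mul(Rational(1, 4), Mul(Rational(1, 2), Pow(g, -1), Add(156, g)))) = Add(-7, Mul(Rational(1, 8), Pow(g, -1), Add(156, g))))
Mul(Add(-38522, Function('X')(Pow(Add(74, 158), -1))), Pow(Add(Add(Add(-10170, 4343), Add(-7533, -561)), 41544), -1)) = Mul(Add(-38522, Mul(Rational(1, 8), Pow(Pow(Add(74, 158), -1), -1), Add(156, Mul(-55, Pow(Add(74, 158), -1))))), Pow(Add(Add(Add(-10170, 4343), Add(-7533, -561)), 41544), -1)) = Mul(Add(-38522, Mul(Rational(1, 8), Pow(Pow(232, -1), -1), Add(156, Mul(-55, Pow(232, -1))))), Pow(Add(Add(-5827, -8094), 41544), -1)) = Mul(Add(-38522, Mul(Rational(1, 8), Pow(Rational(1, 232), -1), Add(156, Mul(-55, Rational(1, 232))))), Pow(Add(-13921, 41544), -1)) = Mul(Add(-38522, Mul(Rational(1, 8), 232, Add(156, Rational(-55, 232)))), Pow(27623, -1)) = Mul(Add(-38522, Mul(Rational(1, 8), 232, Rational(36137, 232))), Rational(1, 27623)) = Mul(Add(-38522, Rational(36137, 8)), Rational(1, 27623)) = Mul(Rational(-272039, 8), Rational(1, 27623)) = Rational(-272039, 220984)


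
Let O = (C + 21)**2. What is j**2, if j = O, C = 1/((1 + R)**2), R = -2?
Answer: 234256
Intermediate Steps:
C = 1 (C = 1/((1 - 2)**2) = 1/((-1)**2) = 1/1 = 1)
O = 484 (O = (1 + 21)**2 = 22**2 = 484)
j = 484
j**2 = 484**2 = 234256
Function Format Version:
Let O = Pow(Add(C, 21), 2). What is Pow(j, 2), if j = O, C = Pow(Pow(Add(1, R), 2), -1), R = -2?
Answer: 234256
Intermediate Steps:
C = 1 (C = Pow(Pow(Add(1, -2), 2), -1) = Pow(Pow(-1, 2), -1) = Pow(1, -1) = 1)
O = 484 (O = Pow(Add(1, 21), 2) = Pow(22, 2) = 484)
j = 484
Pow(j, 2) = Pow(484, 2) = 234256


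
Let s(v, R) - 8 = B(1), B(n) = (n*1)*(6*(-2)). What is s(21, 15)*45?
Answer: -180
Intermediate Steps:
B(n) = -12*n (B(n) = n*(-12) = -12*n)
s(v, R) = -4 (s(v, R) = 8 - 12*1 = 8 - 12 = -4)
s(21, 15)*45 = -4*45 = -180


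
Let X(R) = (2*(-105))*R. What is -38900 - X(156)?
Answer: -6140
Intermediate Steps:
X(R) = -210*R
-38900 - X(156) = -38900 - (-210)*156 = -38900 - 1*(-32760) = -38900 + 32760 = -6140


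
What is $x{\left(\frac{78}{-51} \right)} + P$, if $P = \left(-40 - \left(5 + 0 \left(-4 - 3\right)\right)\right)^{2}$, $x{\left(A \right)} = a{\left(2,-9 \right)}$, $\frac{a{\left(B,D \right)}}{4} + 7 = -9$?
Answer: $1961$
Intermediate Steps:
$a{\left(B,D \right)} = -64$ ($a{\left(B,D \right)} = -28 + 4 \left(-9\right) = -28 - 36 = -64$)
$x{\left(A \right)} = -64$
$P = 2025$ ($P = \left(-40 + \left(-5 + 0 \left(-7\right)\right)\right)^{2} = \left(-40 + \left(-5 + 0\right)\right)^{2} = \left(-40 - 5\right)^{2} = \left(-45\right)^{2} = 2025$)
$x{\left(\frac{78}{-51} \right)} + P = -64 + 2025 = 1961$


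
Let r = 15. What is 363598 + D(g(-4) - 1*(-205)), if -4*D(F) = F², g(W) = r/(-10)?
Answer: 5651919/16 ≈ 3.5325e+5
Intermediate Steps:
g(W) = -3/2 (g(W) = 15/(-10) = 15*(-⅒) = -3/2)
D(F) = -F²/4
363598 + D(g(-4) - 1*(-205)) = 363598 - (-3/2 - 1*(-205))²/4 = 363598 - (-3/2 + 205)²/4 = 363598 - (407/2)²/4 = 363598 - ¼*165649/4 = 363598 - 165649/16 = 5651919/16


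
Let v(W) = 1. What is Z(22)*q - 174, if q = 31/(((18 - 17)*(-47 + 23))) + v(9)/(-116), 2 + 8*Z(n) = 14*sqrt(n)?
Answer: -483511/2784 - 6335*sqrt(22)/2784 ≈ -184.35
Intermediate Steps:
Z(n) = -1/4 + 7*sqrt(n)/4 (Z(n) = -1/4 + (14*sqrt(n))/8 = -1/4 + 7*sqrt(n)/4)
q = -905/696 (q = 31/(((18 - 17)*(-47 + 23))) + 1/(-116) = 31/((1*(-24))) + 1*(-1/116) = 31/(-24) - 1/116 = 31*(-1/24) - 1/116 = -31/24 - 1/116 = -905/696 ≈ -1.3003)
Z(22)*q - 174 = (-1/4 + 7*sqrt(22)/4)*(-905/696) - 174 = (905/2784 - 6335*sqrt(22)/2784) - 174 = -483511/2784 - 6335*sqrt(22)/2784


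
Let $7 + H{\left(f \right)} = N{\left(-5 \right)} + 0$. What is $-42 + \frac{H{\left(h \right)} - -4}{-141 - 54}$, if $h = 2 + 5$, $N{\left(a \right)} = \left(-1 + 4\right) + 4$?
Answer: $- \frac{8194}{195} \approx -42.021$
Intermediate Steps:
$N{\left(a \right)} = 7$ ($N{\left(a \right)} = 3 + 4 = 7$)
$h = 7$
$H{\left(f \right)} = 0$ ($H{\left(f \right)} = -7 + \left(7 + 0\right) = -7 + 7 = 0$)
$-42 + \frac{H{\left(h \right)} - -4}{-141 - 54} = -42 + \frac{0 - -4}{-141 - 54} = -42 + \frac{0 + 4}{-195} = -42 + 4 \left(- \frac{1}{195}\right) = -42 - \frac{4}{195} = - \frac{8194}{195}$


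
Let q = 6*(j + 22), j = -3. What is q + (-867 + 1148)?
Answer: 395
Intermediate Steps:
q = 114 (q = 6*(-3 + 22) = 6*19 = 114)
q + (-867 + 1148) = 114 + (-867 + 1148) = 114 + 281 = 395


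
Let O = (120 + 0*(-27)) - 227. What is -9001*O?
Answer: 963107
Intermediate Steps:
O = -107 (O = (120 + 0) - 227 = 120 - 227 = -107)
-9001*O = -9001*(-107) = 963107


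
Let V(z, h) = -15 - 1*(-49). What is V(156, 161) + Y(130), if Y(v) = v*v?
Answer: 16934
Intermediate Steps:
V(z, h) = 34 (V(z, h) = -15 + 49 = 34)
Y(v) = v²
V(156, 161) + Y(130) = 34 + 130² = 34 + 16900 = 16934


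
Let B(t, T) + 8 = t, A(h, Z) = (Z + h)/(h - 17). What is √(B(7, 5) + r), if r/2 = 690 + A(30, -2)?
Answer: 7*√4771/13 ≈ 37.193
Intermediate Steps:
A(h, Z) = (Z + h)/(-17 + h)
B(t, T) = -8 + t
r = 17996/13 (r = 2*(690 + (-2 + 30)/(-17 + 30)) = 2*(690 + 28/13) = 2*(8998/13) = 17996/13 ≈ 1384.3)
√(B(7, 5) + r) = √((-8 + 7) + 17996/13) = √(-1 + 17996/13) = √(17983/13) = 7*√4771/13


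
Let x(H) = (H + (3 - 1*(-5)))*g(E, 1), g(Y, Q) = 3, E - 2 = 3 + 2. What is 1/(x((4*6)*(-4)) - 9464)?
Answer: -1/9728 ≈ -0.00010280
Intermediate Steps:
E = 7 (E = 2 + (3 + 2) = 2 + 5 = 7)
x(H) = 24 + 3*H (x(H) = (H + (3 - 1*(-5)))*3 = (H + (3 + 5))*3 = (H + 8)*3 = (8 + H)*3 = 24 + 3*H)
1/(x((4*6)*(-4)) - 9464) = 1/((24 + 3*((4*6)*(-4))) - 9464) = 1/((24 + 3*(24*(-4))) - 9464) = 1/((24 + 3*(-96)) - 9464) = 1/((24 - 288) - 9464) = 1/(-264 - 9464) = 1/(-9728) = -1/9728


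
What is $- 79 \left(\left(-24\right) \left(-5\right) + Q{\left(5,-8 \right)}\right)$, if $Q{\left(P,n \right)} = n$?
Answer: $-8848$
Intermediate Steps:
$- 79 \left(\left(-24\right) \left(-5\right) + Q{\left(5,-8 \right)}\right) = - 79 \left(\left(-24\right) \left(-5\right) - 8\right) = - 79 \left(120 - 8\right) = \left(-79\right) 112 = -8848$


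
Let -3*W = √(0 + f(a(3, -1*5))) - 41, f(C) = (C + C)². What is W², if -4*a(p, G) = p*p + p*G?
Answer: 1444/9 ≈ 160.44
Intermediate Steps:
a(p, G) = -p²/4 - G*p/4 (a(p, G) = -(p*p + p*G)/4 = -(p² + G*p)/4 = -p²/4 - G*p/4)
f(C) = 4*C² (f(C) = (2*C)² = 4*C²)
W = 38/3 (W = -(√(0 + 4*(-¼*3*(-1*5 + 3))²) - 41)/3 = -(√(0 + 4*(-¼*3*(-5 + 3))²) - 41)/3 = -(√(0 + 4*(-¼*3*(-2))²) - 41)/3 = -(√(0 + 4*(3/2)²) - 41)/3 = -(√(0 + 4*(9/4)) - 41)/3 = -(√(0 + 9) - 41)/3 = -(√9 - 41)/3 = -(3 - 41)/3 = -⅓*(-38) = 38/3 ≈ 12.667)
W² = (38/3)² = 1444/9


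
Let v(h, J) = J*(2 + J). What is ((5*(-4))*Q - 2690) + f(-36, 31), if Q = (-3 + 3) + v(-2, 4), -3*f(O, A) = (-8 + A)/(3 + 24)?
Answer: -256793/81 ≈ -3170.3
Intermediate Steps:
f(O, A) = 8/81 - A/81 (f(O, A) = -(-8 + A)/(3*(3 + 24)) = -(-8 + A)/(3*27) = -(-8/27 + A/27)/3 = 8/81 - A/81)
Q = 24 (Q = (-3 + 3) + 4*(2 + 4) = 0 + 4*6 = 0 + 24 = 24)
((5*(-4))*Q - 2690) + f(-36, 31) = ((5*(-4))*24 - 2690) + (8/81 - 1/81*31) = (-20*24 - 2690) + (8/81 - 31/81) = (-480 - 2690) - 23/81 = -3170 - 23/81 = -256793/81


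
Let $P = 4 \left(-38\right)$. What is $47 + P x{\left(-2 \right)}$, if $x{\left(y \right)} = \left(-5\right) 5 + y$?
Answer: $4151$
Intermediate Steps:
$P = -152$
$x{\left(y \right)} = -25 + y$
$47 + P x{\left(-2 \right)} = 47 - 152 \left(-25 - 2\right) = 47 - -4104 = 47 + 4104 = 4151$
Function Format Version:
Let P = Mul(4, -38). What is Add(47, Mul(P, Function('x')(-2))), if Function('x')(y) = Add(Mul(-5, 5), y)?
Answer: 4151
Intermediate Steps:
P = -152
Function('x')(y) = Add(-25, y)
Add(47, Mul(P, Function('x')(-2))) = Add(47, Mul(-152, Add(-25, -2))) = Add(47, Mul(-152, -27)) = Add(47, 4104) = 4151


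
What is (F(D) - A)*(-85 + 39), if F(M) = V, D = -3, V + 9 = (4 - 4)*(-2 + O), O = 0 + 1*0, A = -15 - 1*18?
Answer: -1104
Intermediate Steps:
A = -33 (A = -15 - 18 = -33)
O = 0 (O = 0 + 0 = 0)
V = -9 (V = -9 + (4 - 4)*(-2 + 0) = -9 + 0*(-2) = -9 + 0 = -9)
F(M) = -9
(F(D) - A)*(-85 + 39) = (-9 - 1*(-33))*(-85 + 39) = (-9 + 33)*(-46) = 24*(-46) = -1104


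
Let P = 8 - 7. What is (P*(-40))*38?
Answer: -1520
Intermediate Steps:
P = 1
(P*(-40))*38 = (1*(-40))*38 = -40*38 = -1520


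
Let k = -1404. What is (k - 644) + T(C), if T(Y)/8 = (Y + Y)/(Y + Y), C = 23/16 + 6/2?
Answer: -2040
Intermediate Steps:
C = 71/16 (C = 23*(1/16) + 6*(½) = 23/16 + 3 = 71/16 ≈ 4.4375)
T(Y) = 8 (T(Y) = 8*((Y + Y)/(Y + Y)) = 8*((2*Y)/((2*Y))) = 8*((2*Y)*(1/(2*Y))) = 8*1 = 8)
(k - 644) + T(C) = (-1404 - 644) + 8 = -2048 + 8 = -2040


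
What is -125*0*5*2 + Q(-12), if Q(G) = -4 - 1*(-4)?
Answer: 0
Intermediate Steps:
Q(G) = 0 (Q(G) = -4 + 4 = 0)
-125*0*5*2 + Q(-12) = -125*0*5*2 + 0 = -0*2 + 0 = -125*0 + 0 = 0 + 0 = 0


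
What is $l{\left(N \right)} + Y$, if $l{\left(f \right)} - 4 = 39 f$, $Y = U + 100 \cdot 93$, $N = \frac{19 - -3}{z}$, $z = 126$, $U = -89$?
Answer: $\frac{193658}{21} \approx 9221.8$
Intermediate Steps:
$N = \frac{11}{63}$ ($N = \frac{19 - -3}{126} = \left(19 + 3\right) \frac{1}{126} = 22 \cdot \frac{1}{126} = \frac{11}{63} \approx 0.1746$)
$Y = 9211$ ($Y = -89 + 100 \cdot 93 = -89 + 9300 = 9211$)
$l{\left(f \right)} = 4 + 39 f$
$l{\left(N \right)} + Y = \left(4 + 39 \cdot \frac{11}{63}\right) + 9211 = \left(4 + \frac{143}{21}\right) + 9211 = \frac{227}{21} + 9211 = \frac{193658}{21}$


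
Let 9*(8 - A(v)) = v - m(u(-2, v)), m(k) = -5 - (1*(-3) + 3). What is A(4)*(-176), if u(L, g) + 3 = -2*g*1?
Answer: -1232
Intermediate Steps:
u(L, g) = -3 - 2*g (u(L, g) = -3 - 2*g*1 = -3 - 2*g)
m(k) = -5 (m(k) = -5 - (-3 + 3) = -5 - 1*0 = -5 + 0 = -5)
A(v) = 67/9 - v/9 (A(v) = 8 - (v - 1*(-5))/9 = 8 - (v + 5)/9 = 8 - (5 + v)/9 = 8 + (-5/9 - v/9) = 67/9 - v/9)
A(4)*(-176) = (67/9 - 1/9*4)*(-176) = (67/9 - 4/9)*(-176) = 7*(-176) = -1232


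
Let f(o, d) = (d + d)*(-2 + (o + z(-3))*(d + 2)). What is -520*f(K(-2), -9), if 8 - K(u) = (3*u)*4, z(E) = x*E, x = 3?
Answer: -1525680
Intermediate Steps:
z(E) = 3*E
K(u) = 8 - 12*u (K(u) = 8 - 3*u*4 = 8 - 12*u)
f(o, d) = 2*d*(-2 + (-9 + o)*(2 + d)) (f(o, d) = (d + d)*(-2 + (o + 3*(-3))*(d + 2)) = (2*d)*(-2 + (o - 9)*(2 + d)) = (2*d)*(-2 + (-9 + o)*(2 + d)) = 2*d*(-2 + (-9 + o)*(2 + d)))
-520*f(K(-2), -9) = -1040*(-9)*(-20 - 9*(-9) + 2*(8 - 12*(-2)) - 9*(8 - 12*(-2))) = -1040*(-9)*(-20 + 81 + 2*(8 + 24) - 9*(8 + 24)) = -1040*(-9)*(-20 + 81 + 2*32 - 9*32) = -1040*(-9)*(-20 + 81 + 64 - 288) = -1040*(-9)*(-163) = -520*2934 = -1525680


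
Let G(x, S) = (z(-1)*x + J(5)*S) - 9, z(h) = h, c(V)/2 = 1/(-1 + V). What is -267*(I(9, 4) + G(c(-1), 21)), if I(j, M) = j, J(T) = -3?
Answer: 16554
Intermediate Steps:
c(V) = 2/(-1 + V)
G(x, S) = -9 - x - 3*S (G(x, S) = (-x - 3*S) - 9 = -9 - x - 3*S)
-267*(I(9, 4) + G(c(-1), 21)) = -267*(9 + (-9 - 2/(-1 - 1) - 3*21)) = -267*(9 + (-9 - 2/(-2) - 63)) = -267*(9 + (-9 - 2*(-1)/2 - 63)) = -267*(9 + (-9 - 1*(-1) - 63)) = -267*(9 + (-9 + 1 - 63)) = -267*(9 - 71) = -267*(-62) = 16554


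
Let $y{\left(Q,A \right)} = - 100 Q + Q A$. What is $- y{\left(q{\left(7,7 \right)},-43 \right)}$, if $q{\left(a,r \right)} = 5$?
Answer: $715$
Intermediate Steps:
$y{\left(Q,A \right)} = - 100 Q + A Q$
$- y{\left(q{\left(7,7 \right)},-43 \right)} = - 5 \left(-100 - 43\right) = - 5 \left(-143\right) = \left(-1\right) \left(-715\right) = 715$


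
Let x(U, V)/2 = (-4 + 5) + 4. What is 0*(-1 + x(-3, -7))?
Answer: 0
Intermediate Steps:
x(U, V) = 10 (x(U, V) = 2*((-4 + 5) + 4) = 2*(1 + 4) = 2*5 = 10)
0*(-1 + x(-3, -7)) = 0*(-1 + 10) = 0*9 = 0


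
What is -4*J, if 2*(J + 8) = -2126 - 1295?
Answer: 6874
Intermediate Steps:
J = -3437/2 (J = -8 + (-2126 - 1295)/2 = -8 + (½)*(-3421) = -8 - 3421/2 = -3437/2 ≈ -1718.5)
-4*J = -4*(-3437/2) = 6874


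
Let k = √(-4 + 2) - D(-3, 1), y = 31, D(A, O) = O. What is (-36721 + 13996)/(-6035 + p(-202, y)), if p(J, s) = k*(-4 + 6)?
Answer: 45730275/12148459 + 15150*I*√2/12148459 ≈ 3.7643 + 0.0017636*I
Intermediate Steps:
k = -1 + I*√2 (k = √(-4 + 2) - 1*1 = √(-2) - 1 = I*√2 - 1 = -1 + I*√2 ≈ -1.0 + 1.4142*I)
p(J, s) = -2 + 2*I*√2 (p(J, s) = (-1 + I*√2)*(-4 + 6) = (-1 + I*√2)*2 = -2 + 2*I*√2)
(-36721 + 13996)/(-6035 + p(-202, y)) = (-36721 + 13996)/(-6035 + (-2 + 2*I*√2)) = -22725/(-6037 + 2*I*√2)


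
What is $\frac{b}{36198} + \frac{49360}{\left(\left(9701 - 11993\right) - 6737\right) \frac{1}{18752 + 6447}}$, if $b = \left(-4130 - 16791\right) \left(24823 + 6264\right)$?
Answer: $- \frac{50896092828403}{326831742} \approx -1.5573 \cdot 10^{5}$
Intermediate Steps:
$b = -650371127$ ($b = \left(-20921\right) 31087 = -650371127$)
$\frac{b}{36198} + \frac{49360}{\left(\left(9701 - 11993\right) - 6737\right) \frac{1}{18752 + 6447}} = - \frac{650371127}{36198} + \frac{49360}{\left(\left(9701 - 11993\right) - 6737\right) \frac{1}{18752 + 6447}} = \left(-650371127\right) \frac{1}{36198} + \frac{49360}{\left(\left(9701 - 11993\right) - 6737\right) \frac{1}{25199}} = - \frac{650371127}{36198} + \frac{49360}{\left(-2292 - 6737\right) \frac{1}{25199}} = - \frac{650371127}{36198} + \frac{49360}{\left(-9029\right) \frac{1}{25199}} = - \frac{650371127}{36198} + \frac{49360}{- \frac{9029}{25199}} = - \frac{650371127}{36198} + 49360 \left(- \frac{25199}{9029}\right) = - \frac{650371127}{36198} - \frac{1243822640}{9029} = - \frac{50896092828403}{326831742}$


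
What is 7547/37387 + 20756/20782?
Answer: 466423163/388488317 ≈ 1.2006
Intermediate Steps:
7547/37387 + 20756/20782 = 7547*(1/37387) + 20756*(1/20782) = 7547/37387 + 10378/10391 = 466423163/388488317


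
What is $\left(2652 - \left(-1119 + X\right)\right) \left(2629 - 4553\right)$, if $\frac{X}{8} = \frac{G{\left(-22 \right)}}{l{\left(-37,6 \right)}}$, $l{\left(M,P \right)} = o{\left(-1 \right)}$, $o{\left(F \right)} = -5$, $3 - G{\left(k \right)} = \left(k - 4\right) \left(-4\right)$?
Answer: $- \frac{34722428}{5} \approx -6.9445 \cdot 10^{6}$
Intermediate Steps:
$G{\left(k \right)} = -13 + 4 k$ ($G{\left(k \right)} = 3 - \left(k - 4\right) \left(-4\right) = 3 - \left(-4 + k\right) \left(-4\right) = 3 - \left(16 - 4 k\right) = 3 + \left(-16 + 4 k\right) = -13 + 4 k$)
$l{\left(M,P \right)} = -5$
$X = \frac{808}{5}$ ($X = 8 \frac{-13 + 4 \left(-22\right)}{-5} = 8 \left(-13 - 88\right) \left(- \frac{1}{5}\right) = 8 \left(\left(-101\right) \left(- \frac{1}{5}\right)\right) = 8 \cdot \frac{101}{5} = \frac{808}{5} \approx 161.6$)
$\left(2652 - \left(-1119 + X\right)\right) \left(2629 - 4553\right) = \left(2652 + \left(1119 - \frac{808}{5}\right)\right) \left(2629 - 4553\right) = \left(2652 + \left(1119 - \frac{808}{5}\right)\right) \left(-1924\right) = \left(2652 + \frac{4787}{5}\right) \left(-1924\right) = \frac{18047}{5} \left(-1924\right) = - \frac{34722428}{5}$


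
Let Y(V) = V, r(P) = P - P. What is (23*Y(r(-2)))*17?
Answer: 0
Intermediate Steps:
r(P) = 0
(23*Y(r(-2)))*17 = (23*0)*17 = 0*17 = 0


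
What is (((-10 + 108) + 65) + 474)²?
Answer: 405769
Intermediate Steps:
(((-10 + 108) + 65) + 474)² = ((98 + 65) + 474)² = (163 + 474)² = 637² = 405769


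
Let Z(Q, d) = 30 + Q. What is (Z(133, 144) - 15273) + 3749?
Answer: -11361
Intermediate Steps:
(Z(133, 144) - 15273) + 3749 = ((30 + 133) - 15273) + 3749 = (163 - 15273) + 3749 = -15110 + 3749 = -11361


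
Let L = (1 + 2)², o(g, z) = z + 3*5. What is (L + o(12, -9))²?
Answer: 225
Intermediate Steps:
o(g, z) = 15 + z (o(g, z) = z + 15 = 15 + z)
L = 9 (L = 3² = 9)
(L + o(12, -9))² = (9 + (15 - 9))² = (9 + 6)² = 15² = 225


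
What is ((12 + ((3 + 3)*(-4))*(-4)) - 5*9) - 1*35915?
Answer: -35852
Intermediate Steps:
((12 + ((3 + 3)*(-4))*(-4)) - 5*9) - 1*35915 = ((12 + (6*(-4))*(-4)) - 45) - 35915 = ((12 - 24*(-4)) - 45) - 35915 = ((12 + 96) - 45) - 35915 = (108 - 45) - 35915 = 63 - 35915 = -35852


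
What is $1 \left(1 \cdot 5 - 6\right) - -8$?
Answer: $7$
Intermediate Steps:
$1 \left(1 \cdot 5 - 6\right) - -8 = 1 \left(5 - 6\right) + \left(-51 + 59\right) = 1 \left(-1\right) + 8 = -1 + 8 = 7$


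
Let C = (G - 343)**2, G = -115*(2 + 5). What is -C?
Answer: -1317904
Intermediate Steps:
G = -805 (G = -115*7 = -805)
C = 1317904 (C = (-805 - 343)**2 = (-1148)**2 = 1317904)
-C = -1*1317904 = -1317904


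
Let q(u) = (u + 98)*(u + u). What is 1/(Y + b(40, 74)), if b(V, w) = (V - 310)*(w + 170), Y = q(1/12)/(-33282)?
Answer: -2396304/157868508697 ≈ -1.5179e-5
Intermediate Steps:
q(u) = 2*u*(98 + u) (q(u) = (98 + u)*(2*u) = 2*u*(98 + u))
Y = -1177/2396304 (Y = (2*(98 + 1/12)/12)/(-33282) = (2*(1/12)*(98 + 1/12))*(-1/33282) = (2*(1/12)*(1177/12))*(-1/33282) = (1177/72)*(-1/33282) = -1177/2396304 ≈ -0.00049117)
b(V, w) = (-310 + V)*(170 + w)
1/(Y + b(40, 74)) = 1/(-1177/2396304 + (-52700 - 310*74 + 170*40 + 40*74)) = 1/(-1177/2396304 + (-52700 - 22940 + 6800 + 2960)) = 1/(-1177/2396304 - 65880) = 1/(-157868508697/2396304) = -2396304/157868508697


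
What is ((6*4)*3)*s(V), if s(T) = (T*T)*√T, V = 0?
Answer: 0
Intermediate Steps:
s(T) = T^(5/2) (s(T) = T²*√T = T^(5/2))
((6*4)*3)*s(V) = ((6*4)*3)*0^(5/2) = (24*3)*0 = 72*0 = 0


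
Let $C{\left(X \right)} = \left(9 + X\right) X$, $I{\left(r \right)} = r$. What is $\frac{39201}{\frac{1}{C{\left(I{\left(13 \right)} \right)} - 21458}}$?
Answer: $-829963572$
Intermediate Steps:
$C{\left(X \right)} = X \left(9 + X\right)$
$\frac{39201}{\frac{1}{C{\left(I{\left(13 \right)} \right)} - 21458}} = \frac{39201}{\frac{1}{13 \left(9 + 13\right) - 21458}} = \frac{39201}{\frac{1}{13 \cdot 22 - 21458}} = \frac{39201}{\frac{1}{286 - 21458}} = \frac{39201}{\frac{1}{-21172}} = \frac{39201}{- \frac{1}{21172}} = 39201 \left(-21172\right) = -829963572$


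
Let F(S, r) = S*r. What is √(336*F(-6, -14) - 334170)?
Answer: 3*I*√33994 ≈ 553.12*I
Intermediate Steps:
√(336*F(-6, -14) - 334170) = √(336*(-6*(-14)) - 334170) = √(336*84 - 334170) = √(28224 - 334170) = √(-305946) = 3*I*√33994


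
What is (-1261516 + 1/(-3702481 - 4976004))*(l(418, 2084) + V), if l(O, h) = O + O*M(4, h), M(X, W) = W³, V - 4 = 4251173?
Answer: -41419666140865242337576287/8678485 ≈ -4.7727e+18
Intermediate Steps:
V = 4251177 (V = 4 + 4251173 = 4251177)
l(O, h) = O + O*h³
(-1261516 + 1/(-3702481 - 4976004))*(l(418, 2084) + V) = (-1261516 + 1/(-3702481 - 4976004))*(418*(1 + 2084³) + 4251177) = (-1261516 + 1/(-8678485))*(418*(1 + 9050928704) + 4251177) = (-1261516 - 1/8678485)*(418*9050928705 + 4251177) = -10948047683261*(3783288198690 + 4251177)/8678485 = -10948047683261/8678485*3783292449867 = -41419666140865242337576287/8678485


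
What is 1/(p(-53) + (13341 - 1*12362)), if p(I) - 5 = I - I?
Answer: 1/984 ≈ 0.0010163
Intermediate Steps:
p(I) = 5 (p(I) = 5 + (I - I) = 5 + 0 = 5)
1/(p(-53) + (13341 - 1*12362)) = 1/(5 + (13341 - 1*12362)) = 1/(5 + (13341 - 12362)) = 1/(5 + 979) = 1/984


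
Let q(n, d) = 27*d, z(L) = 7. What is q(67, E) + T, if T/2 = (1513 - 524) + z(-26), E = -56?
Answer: 480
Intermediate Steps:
T = 1992 (T = 2*((1513 - 524) + 7) = 2*(989 + 7) = 2*996 = 1992)
q(67, E) + T = 27*(-56) + 1992 = -1512 + 1992 = 480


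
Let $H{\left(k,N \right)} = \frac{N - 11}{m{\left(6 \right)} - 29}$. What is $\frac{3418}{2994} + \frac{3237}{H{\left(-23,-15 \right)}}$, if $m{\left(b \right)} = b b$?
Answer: $- \frac{2605853}{2994} \approx -870.36$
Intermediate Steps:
$m{\left(b \right)} = b^{2}$
$H{\left(k,N \right)} = - \frac{11}{7} + \frac{N}{7}$ ($H{\left(k,N \right)} = \frac{N - 11}{6^{2} - 29} = \frac{N - 11}{36 - 29} = \frac{N - 11}{7} = \left(-11 + N\right) \frac{1}{7} = - \frac{11}{7} + \frac{N}{7}$)
$\frac{3418}{2994} + \frac{3237}{H{\left(-23,-15 \right)}} = \frac{3418}{2994} + \frac{3237}{- \frac{11}{7} + \frac{1}{7} \left(-15\right)} = 3418 \cdot \frac{1}{2994} + \frac{3237}{- \frac{11}{7} - \frac{15}{7}} = \frac{1709}{1497} + \frac{3237}{- \frac{26}{7}} = \frac{1709}{1497} + 3237 \left(- \frac{7}{26}\right) = \frac{1709}{1497} - \frac{1743}{2} = - \frac{2605853}{2994}$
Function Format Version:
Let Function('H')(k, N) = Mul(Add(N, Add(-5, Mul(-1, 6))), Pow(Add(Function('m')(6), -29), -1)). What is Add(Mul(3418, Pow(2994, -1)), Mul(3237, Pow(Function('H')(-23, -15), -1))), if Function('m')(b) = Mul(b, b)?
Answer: Rational(-2605853, 2994) ≈ -870.36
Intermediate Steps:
Function('m')(b) = Pow(b, 2)
Function('H')(k, N) = Add(Rational(-11, 7), Mul(Rational(1, 7), N)) (Function('H')(k, N) = Mul(Add(N, Add(-5, Mul(-1, 6))), Pow(Add(Pow(6, 2), -29), -1)) = Mul(Add(N, Add(-5, -6)), Pow(Add(36, -29), -1)) = Mul(Add(N, -11), Pow(7, -1)) = Mul(Add(-11, N), Rational(1, 7)) = Add(Rational(-11, 7), Mul(Rational(1, 7), N)))
Add(Mul(3418, Pow(2994, -1)), Mul(3237, Pow(Function('H')(-23, -15), -1))) = Add(Mul(3418, Pow(2994, -1)), Mul(3237, Pow(Add(Rational(-11, 7), Mul(Rational(1, 7), -15)), -1))) = Add(Mul(3418, Rational(1, 2994)), Mul(3237, Pow(Add(Rational(-11, 7), Rational(-15, 7)), -1))) = Add(Rational(1709, 1497), Mul(3237, Pow(Rational(-26, 7), -1))) = Add(Rational(1709, 1497), Mul(3237, Rational(-7, 26))) = Add(Rational(1709, 1497), Rational(-1743, 2)) = Rational(-2605853, 2994)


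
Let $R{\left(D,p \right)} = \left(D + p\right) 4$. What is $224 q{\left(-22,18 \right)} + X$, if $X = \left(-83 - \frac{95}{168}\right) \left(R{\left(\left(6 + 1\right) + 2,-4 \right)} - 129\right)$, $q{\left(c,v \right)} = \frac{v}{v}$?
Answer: $\frac{1567883}{168} \approx 9332.6$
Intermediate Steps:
$q{\left(c,v \right)} = 1$
$R{\left(D,p \right)} = 4 D + 4 p$
$X = \frac{1530251}{168}$ ($X = \left(-83 - \frac{95}{168}\right) \left(\left(4 \left(\left(6 + 1\right) + 2\right) + 4 \left(-4\right)\right) - 129\right) = \left(-83 - \frac{95}{168}\right) \left(\left(4 \left(7 + 2\right) - 16\right) - 129\right) = \left(-83 - \frac{95}{168}\right) \left(\left(4 \cdot 9 - 16\right) - 129\right) = - \frac{14039 \left(\left(36 - 16\right) - 129\right)}{168} = - \frac{14039 \left(20 - 129\right)}{168} = \left(- \frac{14039}{168}\right) \left(-109\right) = \frac{1530251}{168} \approx 9108.6$)
$224 q{\left(-22,18 \right)} + X = 224 \cdot 1 + \frac{1530251}{168} = 224 + \frac{1530251}{168} = \frac{1567883}{168}$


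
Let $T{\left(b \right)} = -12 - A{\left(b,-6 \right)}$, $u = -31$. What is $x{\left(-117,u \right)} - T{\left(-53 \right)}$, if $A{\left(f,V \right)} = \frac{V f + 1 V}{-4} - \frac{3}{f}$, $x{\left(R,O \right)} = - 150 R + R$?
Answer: $\frac{920454}{53} \approx 17367.0$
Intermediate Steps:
$x{\left(R,O \right)} = - 149 R$
$A{\left(f,V \right)} = - \frac{3}{f} - \frac{V}{4} - \frac{V f}{4}$ ($A{\left(f,V \right)} = \left(V f + V\right) \left(- \frac{1}{4}\right) - \frac{3}{f} = \left(V + V f\right) \left(- \frac{1}{4}\right) - \frac{3}{f} = \left(- \frac{V}{4} - \frac{V f}{4}\right) - \frac{3}{f} = - \frac{3}{f} - \frac{V}{4} - \frac{V f}{4}$)
$T{\left(b \right)} = -12 - \frac{-12 + 6 b \left(1 + b\right)}{4 b}$ ($T{\left(b \right)} = -12 - \frac{-12 - - 6 b \left(1 + b\right)}{4 b} = -12 - \frac{-12 + 6 b \left(1 + b\right)}{4 b}$)
$x{\left(-117,u \right)} - T{\left(-53 \right)} = \left(-149\right) \left(-117\right) - \left(- \frac{27}{2} + \frac{3}{-53} - - \frac{159}{2}\right) = 17433 - \left(- \frac{27}{2} + 3 \left(- \frac{1}{53}\right) + \frac{159}{2}\right) = 17433 - \left(- \frac{27}{2} - \frac{3}{53} + \frac{159}{2}\right) = 17433 - \frac{3495}{53} = \frac{920454}{53}$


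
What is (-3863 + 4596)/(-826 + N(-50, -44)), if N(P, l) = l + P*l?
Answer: 733/1330 ≈ 0.55113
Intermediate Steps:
(-3863 + 4596)/(-826 + N(-50, -44)) = (-3863 + 4596)/(-826 - 44*(1 - 50)) = 733/(-826 - 44*(-49)) = 733/(-826 + 2156) = 733/1330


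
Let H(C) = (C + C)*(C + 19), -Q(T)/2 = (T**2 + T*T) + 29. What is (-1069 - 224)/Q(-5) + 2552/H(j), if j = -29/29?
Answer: -89167/1422 ≈ -62.705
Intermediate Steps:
Q(T) = -58 - 4*T**2 (Q(T) = -2*((T**2 + T*T) + 29) = -2*((T**2 + T**2) + 29) = -2*(2*T**2 + 29) = -2*(29 + 2*T**2) = -58 - 4*T**2)
j = -1 (j = -29*1/29 = -1)
H(C) = 2*C*(19 + C) (H(C) = (2*C)*(19 + C) = 2*C*(19 + C))
(-1069 - 224)/Q(-5) + 2552/H(j) = (-1069 - 224)/(-58 - 4*(-5)**2) + 2552/((2*(-1)*(19 - 1))) = -1293/(-58 - 4*25) + 2552/((2*(-1)*18)) = -1293/(-58 - 100) + 2552/(-36) = -1293/(-158) + 2552*(-1/36) = -1293*(-1/158) - 638/9 = 1293/158 - 638/9 = -89167/1422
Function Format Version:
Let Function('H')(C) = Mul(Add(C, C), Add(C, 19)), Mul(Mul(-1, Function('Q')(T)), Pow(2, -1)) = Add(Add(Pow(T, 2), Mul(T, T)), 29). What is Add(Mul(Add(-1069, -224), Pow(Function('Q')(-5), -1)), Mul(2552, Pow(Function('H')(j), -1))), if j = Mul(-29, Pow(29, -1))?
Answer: Rational(-89167, 1422) ≈ -62.705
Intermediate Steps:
Function('Q')(T) = Add(-58, Mul(-4, Pow(T, 2))) (Function('Q')(T) = Mul(-2, Add(Add(Pow(T, 2), Mul(T, T)), 29)) = Mul(-2, Add(Add(Pow(T, 2), Pow(T, 2)), 29)) = Mul(-2, Add(Mul(2, Pow(T, 2)), 29)) = Mul(-2, Add(29, Mul(2, Pow(T, 2)))) = Add(-58, Mul(-4, Pow(T, 2))))
j = -1 (j = Mul(-29, Rational(1, 29)) = -1)
Function('H')(C) = Mul(2, C, Add(19, C)) (Function('H')(C) = Mul(Mul(2, C), Add(19, C)) = Mul(2, C, Add(19, C)))
Add(Mul(Add(-1069, -224), Pow(Function('Q')(-5), -1)), Mul(2552, Pow(Function('H')(j), -1))) = Add(Mul(Add(-1069, -224), Pow(Add(-58, Mul(-4, Pow(-5, 2))), -1)), Mul(2552, Pow(Mul(2, -1, Add(19, -1)), -1))) = Add(Mul(-1293, Pow(Add(-58, Mul(-4, 25)), -1)), Mul(2552, Pow(Mul(2, -1, 18), -1))) = Add(Mul(-1293, Pow(Add(-58, -100), -1)), Mul(2552, Pow(-36, -1))) = Add(Mul(-1293, Pow(-158, -1)), Mul(2552, Rational(-1, 36))) = Add(Mul(-1293, Rational(-1, 158)), Rational(-638, 9)) = Add(Rational(1293, 158), Rational(-638, 9)) = Rational(-89167, 1422)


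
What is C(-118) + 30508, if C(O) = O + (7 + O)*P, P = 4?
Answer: 29946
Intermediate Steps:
C(O) = 28 + 5*O (C(O) = O + (7 + O)*4 = O + (28 + 4*O) = 28 + 5*O)
C(-118) + 30508 = (28 + 5*(-118)) + 30508 = (28 - 590) + 30508 = -562 + 30508 = 29946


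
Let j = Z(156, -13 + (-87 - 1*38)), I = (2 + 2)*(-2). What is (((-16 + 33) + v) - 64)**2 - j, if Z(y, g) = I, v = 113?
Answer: 4364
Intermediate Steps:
I = -8 (I = 4*(-2) = -8)
Z(y, g) = -8
j = -8
(((-16 + 33) + v) - 64)**2 - j = (((-16 + 33) + 113) - 64)**2 - 1*(-8) = ((17 + 113) - 64)**2 + 8 = (130 - 64)**2 + 8 = 66**2 + 8 = 4356 + 8 = 4364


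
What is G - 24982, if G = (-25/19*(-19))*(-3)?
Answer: -25057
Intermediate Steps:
G = -75 (G = (-25*1/19*(-19))*(-3) = -25/19*(-19)*(-3) = 25*(-3) = -75)
G - 24982 = -75 - 24982 = -25057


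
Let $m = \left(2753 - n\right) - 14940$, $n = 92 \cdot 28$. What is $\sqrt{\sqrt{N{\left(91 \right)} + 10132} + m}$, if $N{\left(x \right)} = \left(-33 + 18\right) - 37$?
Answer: $\sqrt{-14763 + 12 \sqrt{70}} \approx 121.09 i$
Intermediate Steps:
$n = 2576$
$m = -14763$ ($m = \left(2753 - 2576\right) - 14940 = 177 - 14940 = -14763$)
$N{\left(x \right)} = -52$ ($N{\left(x \right)} = -15 - 37 = -52$)
$\sqrt{\sqrt{N{\left(91 \right)} + 10132} + m} = \sqrt{\sqrt{-52 + 10132} - 14763} = \sqrt{\sqrt{10080} - 14763} = \sqrt{12 \sqrt{70} - 14763} = \sqrt{-14763 + 12 \sqrt{70}}$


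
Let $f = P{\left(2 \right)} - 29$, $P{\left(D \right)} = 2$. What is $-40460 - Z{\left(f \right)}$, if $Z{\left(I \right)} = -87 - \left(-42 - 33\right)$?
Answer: $-40448$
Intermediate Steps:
$f = -27$ ($f = 2 - 29 = -27$)
$Z{\left(I \right)} = -12$ ($Z{\left(I \right)} = -87 - -75 = -87 + 75 = -12$)
$-40460 - Z{\left(f \right)} = -40460 - -12 = -40460 + 12 = -40448$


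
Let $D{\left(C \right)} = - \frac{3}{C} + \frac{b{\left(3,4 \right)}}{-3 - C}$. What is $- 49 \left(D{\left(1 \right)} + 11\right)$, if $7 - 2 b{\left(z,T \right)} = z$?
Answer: $- \frac{735}{2} \approx -367.5$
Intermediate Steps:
$b{\left(z,T \right)} = \frac{7}{2} - \frac{z}{2}$
$D{\left(C \right)} = - \frac{3}{C} + \frac{2}{-3 - C}$ ($D{\left(C \right)} = - \frac{3}{C} + \frac{\frac{7}{2} - \frac{3}{2}}{-3 - C} = - \frac{3}{C} + \frac{2}{-3 - C}$)
$- 49 \left(D{\left(1 \right)} + 11\right) = - 49 \left(\frac{-9 - 5}{1 \left(3 + 1\right)} + 11\right) = - 49 \left(1 \cdot \frac{1}{4} \left(-9 - 5\right) + 11\right) = - 49 \left(1 \cdot \frac{1}{4} \left(-14\right) + 11\right) = - 49 \left(- \frac{7}{2} + 11\right) = \left(-49\right) \frac{15}{2} = - \frac{735}{2}$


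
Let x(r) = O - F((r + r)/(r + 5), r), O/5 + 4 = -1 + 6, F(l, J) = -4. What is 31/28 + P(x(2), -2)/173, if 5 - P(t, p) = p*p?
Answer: 5391/4844 ≈ 1.1129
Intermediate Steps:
O = 5 (O = -20 + 5*(-1 + 6) = -20 + 5*5 = -20 + 25 = 5)
x(r) = 9 (x(r) = 5 - 1*(-4) = 5 + 4 = 9)
P(t, p) = 5 - p² (P(t, p) = 5 - p*p = 5 - p²)
31/28 + P(x(2), -2)/173 = 31/28 + (5 - 1*(-2)²)/173 = 31*(1/28) + (5 - 1*4)*(1/173) = 31/28 + (5 - 4)*(1/173) = 31/28 + 1*(1/173) = 31/28 + 1/173 = 5391/4844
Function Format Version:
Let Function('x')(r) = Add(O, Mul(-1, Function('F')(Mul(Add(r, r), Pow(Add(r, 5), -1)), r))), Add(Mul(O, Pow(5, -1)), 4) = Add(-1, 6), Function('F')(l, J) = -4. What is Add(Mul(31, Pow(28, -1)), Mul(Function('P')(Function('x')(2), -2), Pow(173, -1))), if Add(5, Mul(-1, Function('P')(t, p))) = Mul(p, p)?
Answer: Rational(5391, 4844) ≈ 1.1129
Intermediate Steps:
O = 5 (O = Add(-20, Mul(5, Add(-1, 6))) = Add(-20, Mul(5, 5)) = Add(-20, 25) = 5)
Function('x')(r) = 9 (Function('x')(r) = Add(5, Mul(-1, -4)) = Add(5, 4) = 9)
Function('P')(t, p) = Add(5, Mul(-1, Pow(p, 2))) (Function('P')(t, p) = Add(5, Mul(-1, Mul(p, p))) = Add(5, Mul(-1, Pow(p, 2))))
Add(Mul(31, Pow(28, -1)), Mul(Function('P')(Function('x')(2), -2), Pow(173, -1))) = Add(Mul(31, Pow(28, -1)), Mul(Add(5, Mul(-1, Pow(-2, 2))), Pow(173, -1))) = Add(Mul(31, Rational(1, 28)), Mul(Add(5, Mul(-1, 4)), Rational(1, 173))) = Add(Rational(31, 28), Mul(Add(5, -4), Rational(1, 173))) = Add(Rational(31, 28), Mul(1, Rational(1, 173))) = Add(Rational(31, 28), Rational(1, 173)) = Rational(5391, 4844)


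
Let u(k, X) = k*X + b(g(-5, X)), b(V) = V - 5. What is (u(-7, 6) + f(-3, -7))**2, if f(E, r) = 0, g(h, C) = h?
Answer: 2704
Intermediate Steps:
b(V) = -5 + V
u(k, X) = -10 + X*k (u(k, X) = k*X + (-5 - 5) = X*k - 10 = -10 + X*k)
(u(-7, 6) + f(-3, -7))**2 = ((-10 + 6*(-7)) + 0)**2 = ((-10 - 42) + 0)**2 = (-52 + 0)**2 = (-52)**2 = 2704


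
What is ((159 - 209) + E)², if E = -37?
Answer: 7569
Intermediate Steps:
((159 - 209) + E)² = ((159 - 209) - 37)² = (-50 - 37)² = (-87)² = 7569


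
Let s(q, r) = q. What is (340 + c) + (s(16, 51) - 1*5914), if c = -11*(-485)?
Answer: -223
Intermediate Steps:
c = 5335
(340 + c) + (s(16, 51) - 1*5914) = (340 + 5335) + (16 - 1*5914) = 5675 + (16 - 5914) = 5675 - 5898 = -223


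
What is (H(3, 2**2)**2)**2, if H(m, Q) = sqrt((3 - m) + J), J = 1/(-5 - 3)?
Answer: 1/64 ≈ 0.015625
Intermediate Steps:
J = -1/8 (J = 1/(-8) = -1/8 ≈ -0.12500)
H(m, Q) = sqrt(23/8 - m) (H(m, Q) = sqrt((3 - m) - 1/8) = sqrt(23/8 - m))
(H(3, 2**2)**2)**2 = ((sqrt(46 - 16*3)/4)**2)**2 = ((sqrt(46 - 48)/4)**2)**2 = ((sqrt(-2)/4)**2)**2 = (((I*sqrt(2))/4)**2)**2 = ((I*sqrt(2)/4)**2)**2 = (-1/8)**2 = 1/64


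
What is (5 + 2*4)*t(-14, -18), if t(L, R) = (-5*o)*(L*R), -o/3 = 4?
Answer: 196560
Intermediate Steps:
o = -12 (o = -3*4 = -12)
t(L, R) = 60*L*R (t(L, R) = (-5*(-12))*(L*R) = 60*(L*R) = 60*L*R)
(5 + 2*4)*t(-14, -18) = (5 + 2*4)*(60*(-14)*(-18)) = (5 + 8)*15120 = 13*15120 = 196560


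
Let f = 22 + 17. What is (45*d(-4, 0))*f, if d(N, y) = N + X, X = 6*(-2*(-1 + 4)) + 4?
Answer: -63180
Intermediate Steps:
X = -32 (X = 6*(-2*3) + 4 = 6*(-6) + 4 = -36 + 4 = -32)
d(N, y) = -32 + N (d(N, y) = N - 32 = -32 + N)
f = 39
(45*d(-4, 0))*f = (45*(-32 - 4))*39 = (45*(-36))*39 = -1620*39 = -63180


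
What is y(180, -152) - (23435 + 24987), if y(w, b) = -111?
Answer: -48533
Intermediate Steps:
y(180, -152) - (23435 + 24987) = -111 - (23435 + 24987) = -111 - 1*48422 = -111 - 48422 = -48533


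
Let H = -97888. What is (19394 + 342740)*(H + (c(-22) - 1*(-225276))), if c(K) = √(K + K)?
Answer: 46131525992 + 724268*I*√11 ≈ 4.6132e+10 + 2.4021e+6*I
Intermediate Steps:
c(K) = √2*√K (c(K) = √(2*K) = √2*√K)
(19394 + 342740)*(H + (c(-22) - 1*(-225276))) = (19394 + 342740)*(-97888 + (√2*√(-22) - 1*(-225276))) = 362134*(-97888 + (√2*(I*√22) + 225276)) = 362134*(-97888 + (2*I*√11 + 225276)) = 362134*(-97888 + (225276 + 2*I*√11)) = 362134*(127388 + 2*I*√11) = 46131525992 + 724268*I*√11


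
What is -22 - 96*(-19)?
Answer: 1802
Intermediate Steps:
-22 - 96*(-19) = -22 + 1824 = 1802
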